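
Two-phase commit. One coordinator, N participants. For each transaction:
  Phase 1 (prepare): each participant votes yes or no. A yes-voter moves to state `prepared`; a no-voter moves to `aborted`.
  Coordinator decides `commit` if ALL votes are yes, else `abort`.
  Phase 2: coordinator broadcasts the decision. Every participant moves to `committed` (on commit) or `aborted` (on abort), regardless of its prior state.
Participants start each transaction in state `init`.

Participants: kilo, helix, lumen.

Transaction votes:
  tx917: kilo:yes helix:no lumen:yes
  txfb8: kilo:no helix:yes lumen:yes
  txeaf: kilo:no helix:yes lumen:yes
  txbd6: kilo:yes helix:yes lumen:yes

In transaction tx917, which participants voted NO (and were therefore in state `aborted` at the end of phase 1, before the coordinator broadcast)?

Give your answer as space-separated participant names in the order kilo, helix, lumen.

Answer: helix

Derivation:
Txn tx917 phase 1: kilo yes -> prepared; helix no -> aborted; lumen yes -> prepared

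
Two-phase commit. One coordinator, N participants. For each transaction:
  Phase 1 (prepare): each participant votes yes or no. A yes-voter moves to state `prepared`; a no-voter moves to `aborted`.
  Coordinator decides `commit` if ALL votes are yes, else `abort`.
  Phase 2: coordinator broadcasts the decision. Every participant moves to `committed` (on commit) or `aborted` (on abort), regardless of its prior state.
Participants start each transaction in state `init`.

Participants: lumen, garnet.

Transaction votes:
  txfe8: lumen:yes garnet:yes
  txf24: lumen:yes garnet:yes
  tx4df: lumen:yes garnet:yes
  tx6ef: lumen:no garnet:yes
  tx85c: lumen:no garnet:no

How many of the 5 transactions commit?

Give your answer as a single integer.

Answer: 3

Derivation:
txfe8: all yes -> commit (commits=1)
txf24: all yes -> commit (commits=2)
tx4df: all yes -> commit (commits=3)
tx6ef: no from lumen -> abort (commits=3)
tx85c: no from lumen, garnet -> abort (commits=3)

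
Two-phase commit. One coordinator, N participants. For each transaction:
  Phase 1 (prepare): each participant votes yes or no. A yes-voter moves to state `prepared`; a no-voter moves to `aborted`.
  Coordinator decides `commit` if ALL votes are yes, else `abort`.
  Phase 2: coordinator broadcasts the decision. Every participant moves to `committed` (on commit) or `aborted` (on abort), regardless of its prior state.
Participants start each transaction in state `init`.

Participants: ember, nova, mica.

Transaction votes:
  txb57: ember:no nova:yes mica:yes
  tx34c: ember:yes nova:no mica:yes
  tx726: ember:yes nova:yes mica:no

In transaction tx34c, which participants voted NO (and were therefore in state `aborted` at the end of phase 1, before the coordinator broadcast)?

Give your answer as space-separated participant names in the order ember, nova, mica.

Answer: nova

Derivation:
Txn tx34c phase 1: ember yes -> prepared; nova no -> aborted; mica yes -> prepared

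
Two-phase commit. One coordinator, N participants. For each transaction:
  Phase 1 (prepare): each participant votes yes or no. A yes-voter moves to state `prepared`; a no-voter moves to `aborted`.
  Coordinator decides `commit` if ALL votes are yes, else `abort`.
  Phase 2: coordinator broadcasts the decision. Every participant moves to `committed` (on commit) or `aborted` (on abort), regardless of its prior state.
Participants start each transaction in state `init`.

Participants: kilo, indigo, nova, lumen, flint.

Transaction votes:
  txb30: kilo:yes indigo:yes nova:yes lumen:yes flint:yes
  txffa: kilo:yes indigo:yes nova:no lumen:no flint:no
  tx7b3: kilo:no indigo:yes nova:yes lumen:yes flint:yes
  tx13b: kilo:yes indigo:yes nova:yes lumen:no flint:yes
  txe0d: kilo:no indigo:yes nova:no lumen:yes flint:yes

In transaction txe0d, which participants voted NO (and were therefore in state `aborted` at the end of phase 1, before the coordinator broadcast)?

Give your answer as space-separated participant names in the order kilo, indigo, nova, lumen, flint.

Answer: kilo nova

Derivation:
Txn txe0d phase 1: kilo no -> aborted; indigo yes -> prepared; nova no -> aborted; lumen yes -> prepared; flint yes -> prepared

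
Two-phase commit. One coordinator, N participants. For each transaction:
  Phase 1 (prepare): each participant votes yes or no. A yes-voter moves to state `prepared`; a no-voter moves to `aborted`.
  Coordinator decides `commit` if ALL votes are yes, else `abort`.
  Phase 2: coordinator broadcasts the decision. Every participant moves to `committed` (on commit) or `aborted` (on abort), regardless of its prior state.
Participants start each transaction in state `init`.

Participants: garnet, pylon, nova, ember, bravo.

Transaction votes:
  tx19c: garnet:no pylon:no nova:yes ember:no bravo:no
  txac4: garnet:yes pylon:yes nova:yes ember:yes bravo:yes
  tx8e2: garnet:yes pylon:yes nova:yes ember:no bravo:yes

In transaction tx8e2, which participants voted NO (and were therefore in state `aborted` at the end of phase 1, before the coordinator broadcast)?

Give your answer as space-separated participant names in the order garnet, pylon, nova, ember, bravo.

Answer: ember

Derivation:
Txn tx8e2 phase 1: garnet yes -> prepared; pylon yes -> prepared; nova yes -> prepared; ember no -> aborted; bravo yes -> prepared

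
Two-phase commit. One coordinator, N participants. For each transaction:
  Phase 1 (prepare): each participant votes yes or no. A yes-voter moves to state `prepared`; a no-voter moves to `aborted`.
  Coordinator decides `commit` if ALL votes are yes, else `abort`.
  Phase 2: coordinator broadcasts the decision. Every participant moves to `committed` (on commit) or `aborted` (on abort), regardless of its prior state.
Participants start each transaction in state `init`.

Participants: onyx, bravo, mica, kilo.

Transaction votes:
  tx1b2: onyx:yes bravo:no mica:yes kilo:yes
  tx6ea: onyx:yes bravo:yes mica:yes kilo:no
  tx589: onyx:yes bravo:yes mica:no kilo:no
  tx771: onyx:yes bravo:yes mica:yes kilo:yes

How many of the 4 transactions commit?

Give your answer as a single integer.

Answer: 1

Derivation:
tx1b2: no from bravo -> abort (commits=0)
tx6ea: no from kilo -> abort (commits=0)
tx589: no from mica, kilo -> abort (commits=0)
tx771: all yes -> commit (commits=1)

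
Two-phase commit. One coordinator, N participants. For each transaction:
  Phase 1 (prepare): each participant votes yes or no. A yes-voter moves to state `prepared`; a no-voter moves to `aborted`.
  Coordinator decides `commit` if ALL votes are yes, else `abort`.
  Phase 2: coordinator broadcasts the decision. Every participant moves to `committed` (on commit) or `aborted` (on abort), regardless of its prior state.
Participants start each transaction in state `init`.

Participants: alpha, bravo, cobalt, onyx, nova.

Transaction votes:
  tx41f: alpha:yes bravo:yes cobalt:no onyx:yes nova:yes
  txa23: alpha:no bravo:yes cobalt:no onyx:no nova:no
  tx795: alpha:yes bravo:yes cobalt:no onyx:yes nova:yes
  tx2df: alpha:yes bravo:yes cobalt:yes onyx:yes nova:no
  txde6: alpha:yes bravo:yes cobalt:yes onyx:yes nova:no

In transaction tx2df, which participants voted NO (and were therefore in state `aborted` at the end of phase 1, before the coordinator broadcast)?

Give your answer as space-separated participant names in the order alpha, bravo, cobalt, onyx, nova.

Answer: nova

Derivation:
Txn tx2df phase 1: alpha yes -> prepared; bravo yes -> prepared; cobalt yes -> prepared; onyx yes -> prepared; nova no -> aborted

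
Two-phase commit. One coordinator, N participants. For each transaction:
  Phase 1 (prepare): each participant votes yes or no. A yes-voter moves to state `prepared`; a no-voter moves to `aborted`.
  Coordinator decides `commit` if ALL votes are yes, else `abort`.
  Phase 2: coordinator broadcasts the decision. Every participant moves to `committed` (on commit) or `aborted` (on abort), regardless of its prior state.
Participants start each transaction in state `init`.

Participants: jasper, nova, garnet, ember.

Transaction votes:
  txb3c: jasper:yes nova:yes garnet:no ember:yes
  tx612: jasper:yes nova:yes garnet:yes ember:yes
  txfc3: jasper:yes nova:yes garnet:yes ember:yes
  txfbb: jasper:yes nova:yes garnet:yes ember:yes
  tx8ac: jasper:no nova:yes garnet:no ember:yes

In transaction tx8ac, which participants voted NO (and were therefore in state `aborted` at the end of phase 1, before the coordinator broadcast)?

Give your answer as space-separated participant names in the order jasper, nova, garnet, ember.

Answer: jasper garnet

Derivation:
Txn tx8ac phase 1: jasper no -> aborted; nova yes -> prepared; garnet no -> aborted; ember yes -> prepared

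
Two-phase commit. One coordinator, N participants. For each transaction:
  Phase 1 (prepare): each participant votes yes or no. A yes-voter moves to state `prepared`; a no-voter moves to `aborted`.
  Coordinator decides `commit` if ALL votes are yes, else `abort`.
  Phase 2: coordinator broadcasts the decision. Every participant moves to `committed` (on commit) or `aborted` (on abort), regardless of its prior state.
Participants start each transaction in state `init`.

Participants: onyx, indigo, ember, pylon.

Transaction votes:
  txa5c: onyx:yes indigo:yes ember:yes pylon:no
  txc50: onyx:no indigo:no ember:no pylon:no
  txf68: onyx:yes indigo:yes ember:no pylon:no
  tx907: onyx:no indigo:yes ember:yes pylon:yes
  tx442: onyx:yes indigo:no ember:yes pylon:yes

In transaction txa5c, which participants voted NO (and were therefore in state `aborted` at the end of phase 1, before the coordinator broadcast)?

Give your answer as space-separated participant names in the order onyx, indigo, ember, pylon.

Txn txa5c phase 1: onyx yes -> prepared; indigo yes -> prepared; ember yes -> prepared; pylon no -> aborted

Answer: pylon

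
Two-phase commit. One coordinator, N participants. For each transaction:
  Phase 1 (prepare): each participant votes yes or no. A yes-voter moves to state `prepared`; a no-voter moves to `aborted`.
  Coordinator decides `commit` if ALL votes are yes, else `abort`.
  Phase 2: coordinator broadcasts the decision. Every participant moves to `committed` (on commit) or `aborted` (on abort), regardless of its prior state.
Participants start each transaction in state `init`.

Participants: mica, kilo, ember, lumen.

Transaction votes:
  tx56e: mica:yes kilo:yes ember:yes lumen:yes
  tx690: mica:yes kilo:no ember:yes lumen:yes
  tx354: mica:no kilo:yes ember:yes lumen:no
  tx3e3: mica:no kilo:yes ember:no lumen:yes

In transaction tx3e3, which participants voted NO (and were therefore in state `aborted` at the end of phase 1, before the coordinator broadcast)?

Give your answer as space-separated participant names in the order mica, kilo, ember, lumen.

Answer: mica ember

Derivation:
Txn tx3e3 phase 1: mica no -> aborted; kilo yes -> prepared; ember no -> aborted; lumen yes -> prepared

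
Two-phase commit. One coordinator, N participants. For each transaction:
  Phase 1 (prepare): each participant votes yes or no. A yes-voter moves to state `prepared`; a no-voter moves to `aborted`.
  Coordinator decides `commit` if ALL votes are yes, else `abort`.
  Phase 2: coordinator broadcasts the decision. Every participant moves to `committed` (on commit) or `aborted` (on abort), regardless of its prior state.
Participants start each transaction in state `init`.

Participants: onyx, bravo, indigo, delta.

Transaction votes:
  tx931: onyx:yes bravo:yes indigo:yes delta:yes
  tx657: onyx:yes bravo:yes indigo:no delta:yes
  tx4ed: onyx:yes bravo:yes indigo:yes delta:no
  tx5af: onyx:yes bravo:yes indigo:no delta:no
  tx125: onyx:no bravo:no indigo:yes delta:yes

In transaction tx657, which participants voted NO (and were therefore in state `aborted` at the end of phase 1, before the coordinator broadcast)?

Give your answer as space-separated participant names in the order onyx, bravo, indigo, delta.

Answer: indigo

Derivation:
Txn tx657 phase 1: onyx yes -> prepared; bravo yes -> prepared; indigo no -> aborted; delta yes -> prepared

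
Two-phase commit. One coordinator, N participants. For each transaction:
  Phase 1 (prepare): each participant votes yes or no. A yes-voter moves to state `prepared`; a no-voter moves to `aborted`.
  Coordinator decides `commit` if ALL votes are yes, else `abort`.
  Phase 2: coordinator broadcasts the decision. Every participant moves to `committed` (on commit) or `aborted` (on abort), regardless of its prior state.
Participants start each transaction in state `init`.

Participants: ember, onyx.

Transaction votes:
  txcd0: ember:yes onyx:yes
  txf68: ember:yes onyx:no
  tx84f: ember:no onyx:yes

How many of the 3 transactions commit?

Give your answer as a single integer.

Answer: 1

Derivation:
txcd0: all yes -> commit (commits=1)
txf68: no from onyx -> abort (commits=1)
tx84f: no from ember -> abort (commits=1)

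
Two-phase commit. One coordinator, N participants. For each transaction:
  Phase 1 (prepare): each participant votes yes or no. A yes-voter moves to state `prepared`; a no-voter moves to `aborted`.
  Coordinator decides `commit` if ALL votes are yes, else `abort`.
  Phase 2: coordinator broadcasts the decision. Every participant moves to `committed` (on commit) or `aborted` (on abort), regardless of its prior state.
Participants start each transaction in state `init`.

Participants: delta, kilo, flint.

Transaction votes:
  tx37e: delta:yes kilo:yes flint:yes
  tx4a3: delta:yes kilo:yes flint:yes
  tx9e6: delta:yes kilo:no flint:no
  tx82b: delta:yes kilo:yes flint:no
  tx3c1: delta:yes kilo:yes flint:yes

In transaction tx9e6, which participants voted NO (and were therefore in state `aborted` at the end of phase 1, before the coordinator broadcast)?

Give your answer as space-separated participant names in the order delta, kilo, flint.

Answer: kilo flint

Derivation:
Txn tx9e6 phase 1: delta yes -> prepared; kilo no -> aborted; flint no -> aborted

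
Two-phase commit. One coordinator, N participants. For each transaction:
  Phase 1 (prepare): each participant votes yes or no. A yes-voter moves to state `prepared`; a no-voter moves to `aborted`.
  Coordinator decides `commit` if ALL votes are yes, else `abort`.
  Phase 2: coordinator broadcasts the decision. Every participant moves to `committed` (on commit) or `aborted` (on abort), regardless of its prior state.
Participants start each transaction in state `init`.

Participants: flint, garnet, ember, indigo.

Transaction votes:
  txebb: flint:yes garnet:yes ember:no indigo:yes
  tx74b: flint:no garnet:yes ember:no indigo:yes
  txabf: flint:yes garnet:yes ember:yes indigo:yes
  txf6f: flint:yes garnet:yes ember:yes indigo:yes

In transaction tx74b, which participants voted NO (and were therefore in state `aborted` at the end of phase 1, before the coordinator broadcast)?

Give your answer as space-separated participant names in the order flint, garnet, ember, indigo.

Answer: flint ember

Derivation:
Txn tx74b phase 1: flint no -> aborted; garnet yes -> prepared; ember no -> aborted; indigo yes -> prepared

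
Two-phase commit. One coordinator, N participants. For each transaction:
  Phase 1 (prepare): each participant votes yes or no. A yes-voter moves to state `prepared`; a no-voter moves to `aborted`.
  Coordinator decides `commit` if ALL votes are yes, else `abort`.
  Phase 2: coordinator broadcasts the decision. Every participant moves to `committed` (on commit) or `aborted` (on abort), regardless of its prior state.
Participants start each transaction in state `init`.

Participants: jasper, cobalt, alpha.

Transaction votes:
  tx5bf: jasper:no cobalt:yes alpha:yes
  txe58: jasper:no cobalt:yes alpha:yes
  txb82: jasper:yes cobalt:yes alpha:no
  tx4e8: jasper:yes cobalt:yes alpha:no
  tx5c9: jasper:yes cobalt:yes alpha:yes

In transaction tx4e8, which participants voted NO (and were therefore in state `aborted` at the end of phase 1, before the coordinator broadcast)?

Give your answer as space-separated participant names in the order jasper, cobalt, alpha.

Answer: alpha

Derivation:
Txn tx4e8 phase 1: jasper yes -> prepared; cobalt yes -> prepared; alpha no -> aborted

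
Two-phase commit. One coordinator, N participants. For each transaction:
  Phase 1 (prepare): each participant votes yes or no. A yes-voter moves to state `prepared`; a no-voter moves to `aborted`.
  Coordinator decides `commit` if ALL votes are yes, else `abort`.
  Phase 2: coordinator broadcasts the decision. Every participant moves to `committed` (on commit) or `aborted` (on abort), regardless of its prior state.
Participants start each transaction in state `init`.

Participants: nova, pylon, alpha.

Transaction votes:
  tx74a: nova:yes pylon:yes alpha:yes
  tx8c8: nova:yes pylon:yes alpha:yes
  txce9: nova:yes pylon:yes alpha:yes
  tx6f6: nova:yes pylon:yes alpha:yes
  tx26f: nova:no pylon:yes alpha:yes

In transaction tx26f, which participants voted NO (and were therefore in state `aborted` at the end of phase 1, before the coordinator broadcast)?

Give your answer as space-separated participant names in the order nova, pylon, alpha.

Txn tx26f phase 1: nova no -> aborted; pylon yes -> prepared; alpha yes -> prepared

Answer: nova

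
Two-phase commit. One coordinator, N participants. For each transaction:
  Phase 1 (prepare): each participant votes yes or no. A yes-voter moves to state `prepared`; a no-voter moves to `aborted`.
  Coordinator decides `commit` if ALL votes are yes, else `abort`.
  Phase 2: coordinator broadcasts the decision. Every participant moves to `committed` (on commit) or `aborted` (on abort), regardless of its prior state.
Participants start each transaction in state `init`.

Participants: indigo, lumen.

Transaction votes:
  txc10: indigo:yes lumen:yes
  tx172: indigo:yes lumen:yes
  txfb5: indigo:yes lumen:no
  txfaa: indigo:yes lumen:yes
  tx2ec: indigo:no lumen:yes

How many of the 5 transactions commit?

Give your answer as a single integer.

txc10: all yes -> commit (commits=1)
tx172: all yes -> commit (commits=2)
txfb5: no from lumen -> abort (commits=2)
txfaa: all yes -> commit (commits=3)
tx2ec: no from indigo -> abort (commits=3)

Answer: 3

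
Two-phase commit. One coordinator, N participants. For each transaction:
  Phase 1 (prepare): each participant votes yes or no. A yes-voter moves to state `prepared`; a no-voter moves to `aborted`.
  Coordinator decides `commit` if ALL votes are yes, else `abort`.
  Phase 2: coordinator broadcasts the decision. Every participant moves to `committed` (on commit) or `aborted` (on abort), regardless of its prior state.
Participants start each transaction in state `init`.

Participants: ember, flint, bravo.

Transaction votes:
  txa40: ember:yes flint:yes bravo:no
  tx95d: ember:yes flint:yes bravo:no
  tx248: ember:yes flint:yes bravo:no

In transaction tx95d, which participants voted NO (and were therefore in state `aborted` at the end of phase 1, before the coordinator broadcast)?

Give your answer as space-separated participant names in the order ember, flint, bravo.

Answer: bravo

Derivation:
Txn tx95d phase 1: ember yes -> prepared; flint yes -> prepared; bravo no -> aborted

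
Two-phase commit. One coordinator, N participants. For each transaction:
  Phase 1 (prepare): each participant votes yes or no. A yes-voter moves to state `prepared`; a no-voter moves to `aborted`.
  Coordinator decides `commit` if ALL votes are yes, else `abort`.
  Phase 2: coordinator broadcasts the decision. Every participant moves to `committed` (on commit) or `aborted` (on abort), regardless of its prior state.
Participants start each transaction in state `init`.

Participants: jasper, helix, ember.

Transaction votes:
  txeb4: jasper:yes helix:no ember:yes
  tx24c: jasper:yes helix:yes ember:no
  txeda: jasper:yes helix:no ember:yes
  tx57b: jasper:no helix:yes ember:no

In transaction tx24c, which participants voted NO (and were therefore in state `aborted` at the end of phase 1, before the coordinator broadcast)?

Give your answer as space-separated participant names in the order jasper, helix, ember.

Txn tx24c phase 1: jasper yes -> prepared; helix yes -> prepared; ember no -> aborted

Answer: ember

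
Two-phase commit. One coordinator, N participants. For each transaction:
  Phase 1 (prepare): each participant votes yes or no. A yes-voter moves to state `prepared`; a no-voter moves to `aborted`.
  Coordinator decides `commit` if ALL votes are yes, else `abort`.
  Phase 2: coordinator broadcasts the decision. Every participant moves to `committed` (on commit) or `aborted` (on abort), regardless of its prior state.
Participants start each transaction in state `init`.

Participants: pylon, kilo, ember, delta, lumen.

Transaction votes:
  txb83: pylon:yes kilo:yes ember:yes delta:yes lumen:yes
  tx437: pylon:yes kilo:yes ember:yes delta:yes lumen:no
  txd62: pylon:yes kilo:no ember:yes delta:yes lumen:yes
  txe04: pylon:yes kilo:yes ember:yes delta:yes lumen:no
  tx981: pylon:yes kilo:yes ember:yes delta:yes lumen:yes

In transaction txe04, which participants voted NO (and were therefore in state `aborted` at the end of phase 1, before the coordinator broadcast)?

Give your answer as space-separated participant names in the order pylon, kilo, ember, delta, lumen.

Answer: lumen

Derivation:
Txn txe04 phase 1: pylon yes -> prepared; kilo yes -> prepared; ember yes -> prepared; delta yes -> prepared; lumen no -> aborted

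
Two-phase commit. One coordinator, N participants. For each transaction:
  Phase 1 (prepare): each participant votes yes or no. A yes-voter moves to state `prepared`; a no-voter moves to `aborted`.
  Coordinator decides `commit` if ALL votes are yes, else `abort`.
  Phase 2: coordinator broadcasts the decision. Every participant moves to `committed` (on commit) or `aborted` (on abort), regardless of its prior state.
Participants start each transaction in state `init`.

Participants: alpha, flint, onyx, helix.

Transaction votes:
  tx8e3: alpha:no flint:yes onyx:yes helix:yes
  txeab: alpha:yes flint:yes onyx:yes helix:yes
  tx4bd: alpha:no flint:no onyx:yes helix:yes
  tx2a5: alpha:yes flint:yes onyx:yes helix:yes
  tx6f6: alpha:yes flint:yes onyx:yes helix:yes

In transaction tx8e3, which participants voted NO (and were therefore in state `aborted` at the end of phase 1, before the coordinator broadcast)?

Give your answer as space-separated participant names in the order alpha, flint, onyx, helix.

Txn tx8e3 phase 1: alpha no -> aborted; flint yes -> prepared; onyx yes -> prepared; helix yes -> prepared

Answer: alpha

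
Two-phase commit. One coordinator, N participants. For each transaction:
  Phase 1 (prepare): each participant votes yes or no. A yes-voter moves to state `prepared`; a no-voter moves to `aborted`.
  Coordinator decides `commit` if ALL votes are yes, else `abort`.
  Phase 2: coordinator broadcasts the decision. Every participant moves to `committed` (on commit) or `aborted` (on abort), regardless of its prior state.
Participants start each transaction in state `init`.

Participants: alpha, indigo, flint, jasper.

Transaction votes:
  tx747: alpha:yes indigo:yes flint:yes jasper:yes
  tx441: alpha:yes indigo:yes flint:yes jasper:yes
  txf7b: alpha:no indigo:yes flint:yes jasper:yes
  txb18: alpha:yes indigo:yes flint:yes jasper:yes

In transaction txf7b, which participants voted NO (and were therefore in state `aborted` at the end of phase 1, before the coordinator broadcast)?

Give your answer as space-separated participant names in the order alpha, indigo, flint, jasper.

Txn txf7b phase 1: alpha no -> aborted; indigo yes -> prepared; flint yes -> prepared; jasper yes -> prepared

Answer: alpha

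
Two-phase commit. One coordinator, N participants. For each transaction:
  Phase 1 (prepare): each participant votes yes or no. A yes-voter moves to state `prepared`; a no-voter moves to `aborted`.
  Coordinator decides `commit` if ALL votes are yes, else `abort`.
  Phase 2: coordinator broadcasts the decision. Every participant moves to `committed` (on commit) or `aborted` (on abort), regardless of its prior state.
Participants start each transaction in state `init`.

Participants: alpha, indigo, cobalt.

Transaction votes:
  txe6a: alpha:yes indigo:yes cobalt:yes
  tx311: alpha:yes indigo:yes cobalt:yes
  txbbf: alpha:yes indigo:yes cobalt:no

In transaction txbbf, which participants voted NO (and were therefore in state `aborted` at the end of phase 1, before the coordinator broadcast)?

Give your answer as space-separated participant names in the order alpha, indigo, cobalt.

Txn txbbf phase 1: alpha yes -> prepared; indigo yes -> prepared; cobalt no -> aborted

Answer: cobalt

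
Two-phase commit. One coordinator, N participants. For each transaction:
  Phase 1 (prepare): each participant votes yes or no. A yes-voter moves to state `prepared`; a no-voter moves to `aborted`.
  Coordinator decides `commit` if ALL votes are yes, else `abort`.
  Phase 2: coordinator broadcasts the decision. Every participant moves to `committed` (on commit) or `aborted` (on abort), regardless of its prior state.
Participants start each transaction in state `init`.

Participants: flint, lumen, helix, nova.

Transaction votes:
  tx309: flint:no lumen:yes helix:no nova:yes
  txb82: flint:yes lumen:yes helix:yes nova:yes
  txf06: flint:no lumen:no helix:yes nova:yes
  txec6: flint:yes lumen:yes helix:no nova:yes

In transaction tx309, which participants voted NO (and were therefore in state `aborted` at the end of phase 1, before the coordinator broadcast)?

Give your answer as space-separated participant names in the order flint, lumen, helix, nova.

Answer: flint helix

Derivation:
Txn tx309 phase 1: flint no -> aborted; lumen yes -> prepared; helix no -> aborted; nova yes -> prepared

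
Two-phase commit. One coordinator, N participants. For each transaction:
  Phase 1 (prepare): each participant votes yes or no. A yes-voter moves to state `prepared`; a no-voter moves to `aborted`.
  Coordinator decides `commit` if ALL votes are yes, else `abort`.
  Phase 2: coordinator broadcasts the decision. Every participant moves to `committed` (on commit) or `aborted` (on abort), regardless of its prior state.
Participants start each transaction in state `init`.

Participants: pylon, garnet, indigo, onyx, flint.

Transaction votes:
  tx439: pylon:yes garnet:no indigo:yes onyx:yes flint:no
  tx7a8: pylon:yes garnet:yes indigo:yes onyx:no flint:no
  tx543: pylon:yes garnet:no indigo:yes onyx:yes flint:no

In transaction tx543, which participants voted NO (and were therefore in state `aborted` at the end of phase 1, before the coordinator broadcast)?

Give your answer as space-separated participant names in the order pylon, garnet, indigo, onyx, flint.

Txn tx543 phase 1: pylon yes -> prepared; garnet no -> aborted; indigo yes -> prepared; onyx yes -> prepared; flint no -> aborted

Answer: garnet flint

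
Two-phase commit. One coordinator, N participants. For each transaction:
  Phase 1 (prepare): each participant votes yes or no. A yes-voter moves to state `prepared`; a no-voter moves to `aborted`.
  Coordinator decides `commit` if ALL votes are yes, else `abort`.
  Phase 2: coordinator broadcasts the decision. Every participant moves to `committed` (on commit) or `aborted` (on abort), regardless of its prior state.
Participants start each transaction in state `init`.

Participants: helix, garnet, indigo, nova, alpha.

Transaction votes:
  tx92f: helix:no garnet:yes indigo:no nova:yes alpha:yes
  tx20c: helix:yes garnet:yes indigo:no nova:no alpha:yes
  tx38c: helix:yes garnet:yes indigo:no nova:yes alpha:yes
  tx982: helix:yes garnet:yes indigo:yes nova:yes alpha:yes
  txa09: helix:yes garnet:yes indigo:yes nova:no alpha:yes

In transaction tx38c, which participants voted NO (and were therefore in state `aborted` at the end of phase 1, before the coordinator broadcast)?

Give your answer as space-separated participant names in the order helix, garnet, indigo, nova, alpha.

Answer: indigo

Derivation:
Txn tx38c phase 1: helix yes -> prepared; garnet yes -> prepared; indigo no -> aborted; nova yes -> prepared; alpha yes -> prepared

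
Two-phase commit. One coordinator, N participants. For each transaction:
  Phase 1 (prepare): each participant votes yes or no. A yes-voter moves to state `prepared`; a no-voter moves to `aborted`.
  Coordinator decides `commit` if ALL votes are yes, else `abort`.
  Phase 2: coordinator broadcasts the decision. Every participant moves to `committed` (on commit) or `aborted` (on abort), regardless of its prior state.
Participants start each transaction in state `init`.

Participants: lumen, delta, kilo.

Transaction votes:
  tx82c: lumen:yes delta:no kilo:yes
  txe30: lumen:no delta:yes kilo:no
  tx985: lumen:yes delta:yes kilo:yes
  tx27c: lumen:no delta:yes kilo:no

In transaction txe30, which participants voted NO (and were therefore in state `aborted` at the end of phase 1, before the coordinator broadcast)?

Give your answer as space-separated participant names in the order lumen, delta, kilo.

Txn txe30 phase 1: lumen no -> aborted; delta yes -> prepared; kilo no -> aborted

Answer: lumen kilo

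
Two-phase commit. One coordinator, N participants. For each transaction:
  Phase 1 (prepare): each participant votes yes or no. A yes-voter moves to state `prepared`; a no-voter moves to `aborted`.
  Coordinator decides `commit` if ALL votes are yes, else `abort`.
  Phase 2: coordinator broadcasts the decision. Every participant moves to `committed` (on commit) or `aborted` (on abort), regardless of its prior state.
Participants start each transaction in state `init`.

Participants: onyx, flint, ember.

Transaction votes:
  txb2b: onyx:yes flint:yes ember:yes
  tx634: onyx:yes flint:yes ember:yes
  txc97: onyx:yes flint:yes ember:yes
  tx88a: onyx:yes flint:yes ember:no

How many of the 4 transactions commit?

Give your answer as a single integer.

Answer: 3

Derivation:
txb2b: all yes -> commit (commits=1)
tx634: all yes -> commit (commits=2)
txc97: all yes -> commit (commits=3)
tx88a: no from ember -> abort (commits=3)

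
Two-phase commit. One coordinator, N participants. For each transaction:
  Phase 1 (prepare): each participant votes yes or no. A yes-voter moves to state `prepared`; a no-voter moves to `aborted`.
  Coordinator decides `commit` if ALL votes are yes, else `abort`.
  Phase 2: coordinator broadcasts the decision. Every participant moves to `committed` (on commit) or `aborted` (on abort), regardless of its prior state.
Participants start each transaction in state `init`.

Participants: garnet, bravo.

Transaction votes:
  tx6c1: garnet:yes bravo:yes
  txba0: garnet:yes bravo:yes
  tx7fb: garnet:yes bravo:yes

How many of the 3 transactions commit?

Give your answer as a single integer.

Answer: 3

Derivation:
tx6c1: all yes -> commit (commits=1)
txba0: all yes -> commit (commits=2)
tx7fb: all yes -> commit (commits=3)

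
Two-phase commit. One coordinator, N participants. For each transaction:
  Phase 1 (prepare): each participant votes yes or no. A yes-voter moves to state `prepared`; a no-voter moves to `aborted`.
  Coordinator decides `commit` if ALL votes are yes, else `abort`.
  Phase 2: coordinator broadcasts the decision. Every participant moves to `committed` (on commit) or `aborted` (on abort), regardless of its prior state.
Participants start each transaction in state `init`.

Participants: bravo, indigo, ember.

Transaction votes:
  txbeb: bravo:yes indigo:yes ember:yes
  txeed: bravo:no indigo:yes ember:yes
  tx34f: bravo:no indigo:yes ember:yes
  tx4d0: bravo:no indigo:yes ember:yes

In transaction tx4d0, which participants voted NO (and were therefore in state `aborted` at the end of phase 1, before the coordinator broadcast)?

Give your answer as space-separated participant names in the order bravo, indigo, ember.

Txn tx4d0 phase 1: bravo no -> aborted; indigo yes -> prepared; ember yes -> prepared

Answer: bravo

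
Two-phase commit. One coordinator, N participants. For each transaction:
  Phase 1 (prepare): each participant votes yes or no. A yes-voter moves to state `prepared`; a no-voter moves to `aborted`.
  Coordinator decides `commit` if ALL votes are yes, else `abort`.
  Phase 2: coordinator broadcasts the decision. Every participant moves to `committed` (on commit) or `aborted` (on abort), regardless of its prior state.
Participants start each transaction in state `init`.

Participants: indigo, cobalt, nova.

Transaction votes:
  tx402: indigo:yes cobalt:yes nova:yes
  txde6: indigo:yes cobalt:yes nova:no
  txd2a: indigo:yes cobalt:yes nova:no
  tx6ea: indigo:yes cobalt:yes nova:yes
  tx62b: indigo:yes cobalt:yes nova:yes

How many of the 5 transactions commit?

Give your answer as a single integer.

Answer: 3

Derivation:
tx402: all yes -> commit (commits=1)
txde6: no from nova -> abort (commits=1)
txd2a: no from nova -> abort (commits=1)
tx6ea: all yes -> commit (commits=2)
tx62b: all yes -> commit (commits=3)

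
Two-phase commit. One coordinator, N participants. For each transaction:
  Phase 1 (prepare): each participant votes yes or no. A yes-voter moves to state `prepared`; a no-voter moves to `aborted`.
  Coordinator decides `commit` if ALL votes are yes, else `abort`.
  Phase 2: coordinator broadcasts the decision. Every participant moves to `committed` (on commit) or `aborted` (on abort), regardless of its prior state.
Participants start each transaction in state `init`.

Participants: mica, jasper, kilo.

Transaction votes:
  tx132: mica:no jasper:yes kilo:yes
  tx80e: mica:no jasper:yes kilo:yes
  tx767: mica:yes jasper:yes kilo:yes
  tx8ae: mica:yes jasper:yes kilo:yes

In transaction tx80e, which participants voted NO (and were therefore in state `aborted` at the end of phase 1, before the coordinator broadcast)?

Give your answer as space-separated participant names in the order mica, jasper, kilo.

Txn tx80e phase 1: mica no -> aborted; jasper yes -> prepared; kilo yes -> prepared

Answer: mica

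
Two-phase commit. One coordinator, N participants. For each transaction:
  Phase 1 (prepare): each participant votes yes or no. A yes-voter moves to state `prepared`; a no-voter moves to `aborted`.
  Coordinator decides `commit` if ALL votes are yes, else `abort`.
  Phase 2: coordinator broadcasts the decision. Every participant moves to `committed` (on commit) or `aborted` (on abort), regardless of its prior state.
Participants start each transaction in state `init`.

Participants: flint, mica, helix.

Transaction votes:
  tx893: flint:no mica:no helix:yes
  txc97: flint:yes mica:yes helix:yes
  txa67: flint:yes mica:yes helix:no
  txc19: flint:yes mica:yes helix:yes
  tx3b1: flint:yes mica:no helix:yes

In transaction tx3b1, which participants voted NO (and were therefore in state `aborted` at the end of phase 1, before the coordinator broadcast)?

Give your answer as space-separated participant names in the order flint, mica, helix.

Answer: mica

Derivation:
Txn tx3b1 phase 1: flint yes -> prepared; mica no -> aborted; helix yes -> prepared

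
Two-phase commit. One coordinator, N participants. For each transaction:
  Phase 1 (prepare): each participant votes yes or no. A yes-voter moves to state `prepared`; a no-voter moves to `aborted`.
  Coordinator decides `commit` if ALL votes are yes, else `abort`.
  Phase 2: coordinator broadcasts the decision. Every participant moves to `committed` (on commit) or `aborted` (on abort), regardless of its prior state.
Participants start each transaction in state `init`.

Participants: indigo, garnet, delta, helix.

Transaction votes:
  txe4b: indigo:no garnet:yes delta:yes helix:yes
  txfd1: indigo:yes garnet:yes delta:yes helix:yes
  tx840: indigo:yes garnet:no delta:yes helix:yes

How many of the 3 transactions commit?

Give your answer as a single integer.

txe4b: no from indigo -> abort (commits=0)
txfd1: all yes -> commit (commits=1)
tx840: no from garnet -> abort (commits=1)

Answer: 1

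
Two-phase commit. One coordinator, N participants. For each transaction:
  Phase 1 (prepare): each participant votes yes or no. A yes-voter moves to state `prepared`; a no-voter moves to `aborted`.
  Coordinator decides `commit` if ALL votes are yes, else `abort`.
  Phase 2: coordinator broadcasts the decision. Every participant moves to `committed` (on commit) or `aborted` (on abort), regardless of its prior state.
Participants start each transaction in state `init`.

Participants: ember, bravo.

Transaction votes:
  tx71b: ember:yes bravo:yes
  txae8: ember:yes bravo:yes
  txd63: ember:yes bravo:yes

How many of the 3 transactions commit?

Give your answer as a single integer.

Answer: 3

Derivation:
tx71b: all yes -> commit (commits=1)
txae8: all yes -> commit (commits=2)
txd63: all yes -> commit (commits=3)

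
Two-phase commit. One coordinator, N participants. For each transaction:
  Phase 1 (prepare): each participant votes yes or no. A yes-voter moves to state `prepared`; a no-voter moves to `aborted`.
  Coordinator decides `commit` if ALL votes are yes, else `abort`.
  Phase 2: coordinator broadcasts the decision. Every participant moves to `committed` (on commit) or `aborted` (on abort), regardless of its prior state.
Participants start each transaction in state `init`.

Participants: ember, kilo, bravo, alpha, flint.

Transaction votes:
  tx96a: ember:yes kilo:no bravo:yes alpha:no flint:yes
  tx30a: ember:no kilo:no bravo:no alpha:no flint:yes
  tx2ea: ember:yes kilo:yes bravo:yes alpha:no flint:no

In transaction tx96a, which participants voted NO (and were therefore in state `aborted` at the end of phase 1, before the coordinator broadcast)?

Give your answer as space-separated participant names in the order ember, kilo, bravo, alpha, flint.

Txn tx96a phase 1: ember yes -> prepared; kilo no -> aborted; bravo yes -> prepared; alpha no -> aborted; flint yes -> prepared

Answer: kilo alpha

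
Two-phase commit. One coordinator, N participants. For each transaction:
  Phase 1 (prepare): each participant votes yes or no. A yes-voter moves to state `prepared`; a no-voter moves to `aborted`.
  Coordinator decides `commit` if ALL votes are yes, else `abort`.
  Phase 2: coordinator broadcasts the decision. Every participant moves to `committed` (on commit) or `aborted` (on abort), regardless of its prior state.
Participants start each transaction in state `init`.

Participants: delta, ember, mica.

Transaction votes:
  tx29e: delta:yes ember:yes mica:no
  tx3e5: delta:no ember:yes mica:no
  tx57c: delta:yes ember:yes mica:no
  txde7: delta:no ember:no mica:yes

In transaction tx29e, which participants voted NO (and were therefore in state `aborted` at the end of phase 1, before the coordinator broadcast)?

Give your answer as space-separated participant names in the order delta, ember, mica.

Txn tx29e phase 1: delta yes -> prepared; ember yes -> prepared; mica no -> aborted

Answer: mica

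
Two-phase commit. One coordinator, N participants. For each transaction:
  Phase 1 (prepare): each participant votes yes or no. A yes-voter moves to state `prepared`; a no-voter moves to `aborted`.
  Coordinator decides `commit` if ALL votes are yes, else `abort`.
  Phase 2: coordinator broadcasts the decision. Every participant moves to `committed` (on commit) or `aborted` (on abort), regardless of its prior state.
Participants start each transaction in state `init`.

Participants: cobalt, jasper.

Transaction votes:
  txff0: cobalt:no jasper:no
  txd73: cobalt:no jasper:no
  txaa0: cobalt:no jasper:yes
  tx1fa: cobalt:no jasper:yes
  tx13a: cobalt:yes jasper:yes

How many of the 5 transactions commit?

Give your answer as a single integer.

txff0: no from cobalt, jasper -> abort (commits=0)
txd73: no from cobalt, jasper -> abort (commits=0)
txaa0: no from cobalt -> abort (commits=0)
tx1fa: no from cobalt -> abort (commits=0)
tx13a: all yes -> commit (commits=1)

Answer: 1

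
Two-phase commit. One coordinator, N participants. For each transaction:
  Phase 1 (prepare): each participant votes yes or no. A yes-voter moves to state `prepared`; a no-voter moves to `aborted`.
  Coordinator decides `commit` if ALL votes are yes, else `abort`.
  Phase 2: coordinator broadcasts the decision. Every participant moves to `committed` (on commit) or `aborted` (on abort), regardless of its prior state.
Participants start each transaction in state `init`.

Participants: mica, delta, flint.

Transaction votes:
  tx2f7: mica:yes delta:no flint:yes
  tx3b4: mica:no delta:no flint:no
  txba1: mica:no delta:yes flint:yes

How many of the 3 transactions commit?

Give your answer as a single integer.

tx2f7: no from delta -> abort (commits=0)
tx3b4: no from mica, delta, flint -> abort (commits=0)
txba1: no from mica -> abort (commits=0)

Answer: 0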